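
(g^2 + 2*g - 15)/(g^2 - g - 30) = (g - 3)/(g - 6)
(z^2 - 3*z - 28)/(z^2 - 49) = (z + 4)/(z + 7)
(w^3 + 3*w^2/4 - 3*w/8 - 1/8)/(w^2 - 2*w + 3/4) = (4*w^2 + 5*w + 1)/(2*(2*w - 3))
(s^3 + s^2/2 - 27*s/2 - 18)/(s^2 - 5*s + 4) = (2*s^2 + 9*s + 9)/(2*(s - 1))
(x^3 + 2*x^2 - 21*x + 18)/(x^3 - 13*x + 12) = (x + 6)/(x + 4)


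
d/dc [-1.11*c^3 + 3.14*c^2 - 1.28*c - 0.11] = -3.33*c^2 + 6.28*c - 1.28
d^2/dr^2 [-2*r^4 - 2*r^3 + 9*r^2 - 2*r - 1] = -24*r^2 - 12*r + 18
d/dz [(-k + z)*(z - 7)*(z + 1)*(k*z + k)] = k*(z + 1)*(-2*(k - z)*(z - 7) - (k - z)*(z + 1) + (z - 7)*(z + 1))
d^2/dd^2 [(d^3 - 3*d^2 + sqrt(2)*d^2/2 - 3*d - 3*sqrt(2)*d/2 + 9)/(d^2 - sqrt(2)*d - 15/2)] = 6*(-12*sqrt(2)*d^3 + 20*d^3 - 108*d^2 + 90*sqrt(2)*d^2 - 162*sqrt(2)*d + 270*d - 162 + 135*sqrt(2))/(8*d^6 - 24*sqrt(2)*d^5 - 132*d^4 + 344*sqrt(2)*d^3 + 990*d^2 - 1350*sqrt(2)*d - 3375)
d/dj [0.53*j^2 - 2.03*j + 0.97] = 1.06*j - 2.03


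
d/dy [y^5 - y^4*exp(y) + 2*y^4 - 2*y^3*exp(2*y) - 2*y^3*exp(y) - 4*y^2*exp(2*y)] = y*(-y^3*exp(y) + 5*y^3 - 4*y^2*exp(2*y) - 6*y^2*exp(y) + 8*y^2 - 14*y*exp(2*y) - 6*y*exp(y) - 8*exp(2*y))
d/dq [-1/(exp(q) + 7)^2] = 2*exp(q)/(exp(q) + 7)^3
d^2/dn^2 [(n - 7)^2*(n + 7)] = 6*n - 14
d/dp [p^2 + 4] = 2*p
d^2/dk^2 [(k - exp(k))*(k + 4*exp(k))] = 3*k*exp(k) - 16*exp(2*k) + 6*exp(k) + 2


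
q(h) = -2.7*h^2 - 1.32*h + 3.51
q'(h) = -5.4*h - 1.32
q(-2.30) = -7.74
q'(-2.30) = 11.10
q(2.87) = -22.52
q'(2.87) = -16.82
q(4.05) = -46.12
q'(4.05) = -23.19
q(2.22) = -12.73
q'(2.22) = -13.31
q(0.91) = 0.07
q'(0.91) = -6.23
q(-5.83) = -80.56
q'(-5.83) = 30.16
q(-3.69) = -28.38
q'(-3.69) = 18.61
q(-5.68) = -76.10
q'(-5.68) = 29.35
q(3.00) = -24.75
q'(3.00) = -17.52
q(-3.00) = -16.83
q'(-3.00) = 14.88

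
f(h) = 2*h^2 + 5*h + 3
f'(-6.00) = -19.00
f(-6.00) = 45.00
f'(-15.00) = -55.00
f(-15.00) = 378.00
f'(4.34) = 22.36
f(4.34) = 62.37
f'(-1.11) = 0.56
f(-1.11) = -0.09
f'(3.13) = 17.52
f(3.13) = 38.24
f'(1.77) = 12.08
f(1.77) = 18.12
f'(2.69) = 15.76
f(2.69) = 30.92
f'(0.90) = 8.60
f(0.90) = 9.12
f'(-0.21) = 4.16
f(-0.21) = 2.04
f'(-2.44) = -4.76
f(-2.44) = 2.71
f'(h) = 4*h + 5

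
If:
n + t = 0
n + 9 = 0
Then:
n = -9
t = 9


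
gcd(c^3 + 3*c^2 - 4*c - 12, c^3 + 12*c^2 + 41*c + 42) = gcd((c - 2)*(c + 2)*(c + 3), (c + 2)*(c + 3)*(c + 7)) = c^2 + 5*c + 6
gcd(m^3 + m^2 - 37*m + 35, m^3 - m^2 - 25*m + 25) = m^2 - 6*m + 5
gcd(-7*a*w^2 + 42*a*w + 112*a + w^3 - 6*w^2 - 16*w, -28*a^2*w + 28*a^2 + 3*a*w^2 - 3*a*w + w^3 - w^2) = 1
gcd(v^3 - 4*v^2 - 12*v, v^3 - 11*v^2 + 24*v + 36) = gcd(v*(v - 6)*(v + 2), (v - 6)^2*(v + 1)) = v - 6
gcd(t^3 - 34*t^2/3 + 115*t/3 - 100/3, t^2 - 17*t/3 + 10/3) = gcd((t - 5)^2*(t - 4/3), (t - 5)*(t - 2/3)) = t - 5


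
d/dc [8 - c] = -1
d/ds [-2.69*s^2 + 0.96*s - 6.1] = 0.96 - 5.38*s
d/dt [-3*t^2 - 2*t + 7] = -6*t - 2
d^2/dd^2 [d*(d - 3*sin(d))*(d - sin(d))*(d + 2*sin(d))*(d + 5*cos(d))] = 2*d^4*sin(d) - 5*d^4*cos(d) + 20*d^3*sin(d)^2 + 40*d^3*sin(d)*cos(d) - 40*d^3*sin(d) - 16*d^3*cos(d) + 10*d^3 - 54*d^2*sin(d)^3 + 225*d^2*sin(d)^2*cos(d) + 120*d^2*sin(d)^2 - 60*d^2*sin(d)*cos(d) + 12*d^2*sin(d) + 10*d^2*cos(d) - 60*d^2 - 480*d*sin(d)^3*cos(d) + 300*d*sin(d)^3 + 72*d*sin(d)^2*cos(d) - 30*d*sin(d)^2 + 120*d*sin(d)*cos(d) - 200*d*sin(d) - 240*sin(d)^4 + 12*sin(d)^3 - 50*sin(d)^2*cos(d) + 180*sin(d)^2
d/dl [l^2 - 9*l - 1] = 2*l - 9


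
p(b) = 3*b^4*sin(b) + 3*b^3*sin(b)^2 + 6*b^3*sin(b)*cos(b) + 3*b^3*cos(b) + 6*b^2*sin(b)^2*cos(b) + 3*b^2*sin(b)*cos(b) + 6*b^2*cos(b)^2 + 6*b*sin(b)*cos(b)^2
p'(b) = 3*b^4*cos(b) - 6*b^3*sin(b)^2 + 6*b^3*sin(b)*cos(b) + 9*b^3*sin(b) + 6*b^3*cos(b)^2 - 6*b^2*sin(b)^3 + 6*b^2*sin(b)^2 + 12*b^2*sin(b)*cos(b)^2 + 6*b^2*sin(b)*cos(b) + 3*b^2*cos(b)^2 + 9*b^2*cos(b) + 6*b*sin(b)*cos(b) + 6*b*cos(b)^3 + 12*b*cos(b)^2 + 6*sin(b)*cos(b)^2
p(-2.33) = -79.31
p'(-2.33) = -32.40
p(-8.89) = -9763.28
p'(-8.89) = -17244.51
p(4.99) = -1511.17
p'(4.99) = -1121.77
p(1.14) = 20.11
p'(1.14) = 29.83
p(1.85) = 30.45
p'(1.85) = -7.65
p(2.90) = -7.25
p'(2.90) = -80.19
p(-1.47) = -21.56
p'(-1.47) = 77.14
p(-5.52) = 1007.78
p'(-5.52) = 852.24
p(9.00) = 5103.60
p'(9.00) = -14217.37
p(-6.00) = 300.92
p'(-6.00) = 2234.31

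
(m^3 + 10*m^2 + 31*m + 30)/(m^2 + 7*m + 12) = (m^2 + 7*m + 10)/(m + 4)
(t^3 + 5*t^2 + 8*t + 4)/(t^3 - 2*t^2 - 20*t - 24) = (t + 1)/(t - 6)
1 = 1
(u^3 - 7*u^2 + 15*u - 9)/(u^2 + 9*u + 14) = (u^3 - 7*u^2 + 15*u - 9)/(u^2 + 9*u + 14)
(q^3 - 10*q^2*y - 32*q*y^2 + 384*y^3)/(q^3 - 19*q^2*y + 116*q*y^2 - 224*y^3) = (q^2 - 2*q*y - 48*y^2)/(q^2 - 11*q*y + 28*y^2)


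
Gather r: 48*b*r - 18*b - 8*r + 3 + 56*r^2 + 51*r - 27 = -18*b + 56*r^2 + r*(48*b + 43) - 24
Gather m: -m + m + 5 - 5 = 0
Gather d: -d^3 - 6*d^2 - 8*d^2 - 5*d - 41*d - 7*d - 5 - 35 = -d^3 - 14*d^2 - 53*d - 40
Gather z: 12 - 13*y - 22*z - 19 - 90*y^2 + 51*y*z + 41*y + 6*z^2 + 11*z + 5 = -90*y^2 + 28*y + 6*z^2 + z*(51*y - 11) - 2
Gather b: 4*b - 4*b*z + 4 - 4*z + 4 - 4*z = b*(4 - 4*z) - 8*z + 8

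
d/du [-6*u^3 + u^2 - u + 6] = -18*u^2 + 2*u - 1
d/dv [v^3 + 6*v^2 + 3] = 3*v*(v + 4)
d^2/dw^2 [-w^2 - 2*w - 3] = -2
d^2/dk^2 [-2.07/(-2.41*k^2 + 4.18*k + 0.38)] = (24.045534*k^2 - 41.705532*k - 2.07*(4.82*k - 4.18)*(9.64*k - 8.36) - 3.791412)/(-2.41*k^2 + 4.18*k + 0.38)^3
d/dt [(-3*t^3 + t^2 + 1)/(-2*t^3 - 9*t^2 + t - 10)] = (29*t^4 - 6*t^3 + 97*t^2 - 2*t - 1)/(4*t^6 + 36*t^5 + 77*t^4 + 22*t^3 + 181*t^2 - 20*t + 100)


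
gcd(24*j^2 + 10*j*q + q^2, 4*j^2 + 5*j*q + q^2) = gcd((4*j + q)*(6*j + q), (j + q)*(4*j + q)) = 4*j + q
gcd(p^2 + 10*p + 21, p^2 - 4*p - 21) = p + 3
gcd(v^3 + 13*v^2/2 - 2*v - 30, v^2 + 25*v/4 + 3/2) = v + 6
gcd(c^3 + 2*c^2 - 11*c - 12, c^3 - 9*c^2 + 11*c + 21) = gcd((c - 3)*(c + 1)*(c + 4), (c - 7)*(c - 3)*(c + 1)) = c^2 - 2*c - 3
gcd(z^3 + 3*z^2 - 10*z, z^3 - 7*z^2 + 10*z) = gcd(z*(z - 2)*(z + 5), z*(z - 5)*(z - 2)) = z^2 - 2*z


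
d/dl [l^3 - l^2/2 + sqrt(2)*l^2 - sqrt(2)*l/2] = 3*l^2 - l + 2*sqrt(2)*l - sqrt(2)/2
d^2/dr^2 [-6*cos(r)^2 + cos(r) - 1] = -cos(r) + 12*cos(2*r)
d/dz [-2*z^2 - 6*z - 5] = -4*z - 6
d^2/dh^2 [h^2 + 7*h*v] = 2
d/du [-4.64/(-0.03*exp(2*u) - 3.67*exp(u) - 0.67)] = (-0.2784*exp(u) - 17.0288)*exp(u)/(0.03*exp(2*u) + 3.67*exp(u) + 0.67)^2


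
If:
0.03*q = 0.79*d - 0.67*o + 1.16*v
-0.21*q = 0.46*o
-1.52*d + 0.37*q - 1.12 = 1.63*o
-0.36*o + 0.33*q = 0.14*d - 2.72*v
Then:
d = -0.07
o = -0.42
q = 0.91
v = -0.17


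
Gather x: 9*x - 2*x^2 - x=-2*x^2 + 8*x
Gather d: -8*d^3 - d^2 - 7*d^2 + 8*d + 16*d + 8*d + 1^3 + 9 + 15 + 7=-8*d^3 - 8*d^2 + 32*d + 32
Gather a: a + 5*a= 6*a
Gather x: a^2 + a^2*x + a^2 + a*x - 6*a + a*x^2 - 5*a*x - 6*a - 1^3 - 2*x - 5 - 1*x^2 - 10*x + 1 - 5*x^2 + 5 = 2*a^2 - 12*a + x^2*(a - 6) + x*(a^2 - 4*a - 12)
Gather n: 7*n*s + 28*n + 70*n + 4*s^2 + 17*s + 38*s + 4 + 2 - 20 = n*(7*s + 98) + 4*s^2 + 55*s - 14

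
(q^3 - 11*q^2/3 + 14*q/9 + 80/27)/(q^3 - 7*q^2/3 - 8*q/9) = (9*q^2 - 9*q - 10)/(3*q*(3*q + 1))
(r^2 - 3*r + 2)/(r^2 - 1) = (r - 2)/(r + 1)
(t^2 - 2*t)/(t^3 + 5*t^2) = (t - 2)/(t*(t + 5))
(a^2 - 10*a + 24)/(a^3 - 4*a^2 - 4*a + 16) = (a - 6)/(a^2 - 4)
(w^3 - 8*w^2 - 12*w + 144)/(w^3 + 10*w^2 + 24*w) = (w^2 - 12*w + 36)/(w*(w + 6))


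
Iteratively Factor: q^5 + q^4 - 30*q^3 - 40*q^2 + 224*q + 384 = (q + 4)*(q^4 - 3*q^3 - 18*q^2 + 32*q + 96) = (q - 4)*(q + 4)*(q^3 + q^2 - 14*q - 24) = (q - 4)^2*(q + 4)*(q^2 + 5*q + 6) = (q - 4)^2*(q + 3)*(q + 4)*(q + 2)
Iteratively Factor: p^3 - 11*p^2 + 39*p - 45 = (p - 3)*(p^2 - 8*p + 15) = (p - 3)^2*(p - 5)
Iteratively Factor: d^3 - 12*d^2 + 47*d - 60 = (d - 5)*(d^2 - 7*d + 12) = (d - 5)*(d - 4)*(d - 3)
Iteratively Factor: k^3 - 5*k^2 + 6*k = (k - 3)*(k^2 - 2*k) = k*(k - 3)*(k - 2)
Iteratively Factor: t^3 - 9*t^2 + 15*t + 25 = (t + 1)*(t^2 - 10*t + 25) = (t - 5)*(t + 1)*(t - 5)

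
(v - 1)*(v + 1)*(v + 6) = v^3 + 6*v^2 - v - 6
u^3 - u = u*(u - 1)*(u + 1)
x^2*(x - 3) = x^3 - 3*x^2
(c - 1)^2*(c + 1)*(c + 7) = c^4 + 6*c^3 - 8*c^2 - 6*c + 7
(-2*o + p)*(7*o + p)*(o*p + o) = -14*o^3*p - 14*o^3 + 5*o^2*p^2 + 5*o^2*p + o*p^3 + o*p^2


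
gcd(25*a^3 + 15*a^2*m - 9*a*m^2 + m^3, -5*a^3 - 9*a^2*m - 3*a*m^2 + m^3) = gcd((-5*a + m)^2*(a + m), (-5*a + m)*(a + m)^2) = 5*a^2 + 4*a*m - m^2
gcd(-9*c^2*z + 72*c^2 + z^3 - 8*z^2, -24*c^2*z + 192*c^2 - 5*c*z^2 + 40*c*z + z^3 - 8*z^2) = 3*c*z - 24*c + z^2 - 8*z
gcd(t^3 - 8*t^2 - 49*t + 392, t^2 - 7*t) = t - 7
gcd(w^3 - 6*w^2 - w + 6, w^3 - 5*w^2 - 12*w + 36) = w - 6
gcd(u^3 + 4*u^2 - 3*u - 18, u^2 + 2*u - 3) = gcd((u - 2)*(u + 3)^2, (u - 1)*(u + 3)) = u + 3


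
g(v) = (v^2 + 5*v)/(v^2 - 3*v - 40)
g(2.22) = -0.38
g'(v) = (3 - 2*v)*(v^2 + 5*v)/(v^2 - 3*v - 40)^2 + (2*v + 5)/(v^2 - 3*v - 40) = -8/(v^2 - 16*v + 64)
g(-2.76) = 0.26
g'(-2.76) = -0.07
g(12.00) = 3.00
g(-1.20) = 0.13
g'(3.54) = -0.40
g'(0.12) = -0.13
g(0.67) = -0.09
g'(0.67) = -0.15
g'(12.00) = -0.50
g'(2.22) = -0.24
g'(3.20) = -0.35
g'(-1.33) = -0.09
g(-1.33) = 0.14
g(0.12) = -0.02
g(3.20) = -0.67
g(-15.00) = 0.65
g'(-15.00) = -0.02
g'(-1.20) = -0.09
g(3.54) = -0.79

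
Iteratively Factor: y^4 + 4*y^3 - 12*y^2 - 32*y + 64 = (y + 4)*(y^3 - 12*y + 16) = (y - 2)*(y + 4)*(y^2 + 2*y - 8) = (y - 2)*(y + 4)^2*(y - 2)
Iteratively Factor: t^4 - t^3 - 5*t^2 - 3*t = (t + 1)*(t^3 - 2*t^2 - 3*t) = t*(t + 1)*(t^2 - 2*t - 3) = t*(t + 1)^2*(t - 3)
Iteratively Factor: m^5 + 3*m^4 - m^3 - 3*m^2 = (m)*(m^4 + 3*m^3 - m^2 - 3*m) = m*(m - 1)*(m^3 + 4*m^2 + 3*m) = m*(m - 1)*(m + 1)*(m^2 + 3*m) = m*(m - 1)*(m + 1)*(m + 3)*(m)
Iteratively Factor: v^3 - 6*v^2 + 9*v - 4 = (v - 1)*(v^2 - 5*v + 4) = (v - 4)*(v - 1)*(v - 1)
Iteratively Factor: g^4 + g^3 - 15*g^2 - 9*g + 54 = (g + 3)*(g^3 - 2*g^2 - 9*g + 18) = (g - 2)*(g + 3)*(g^2 - 9) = (g - 3)*(g - 2)*(g + 3)*(g + 3)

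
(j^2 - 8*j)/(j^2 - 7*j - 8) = j/(j + 1)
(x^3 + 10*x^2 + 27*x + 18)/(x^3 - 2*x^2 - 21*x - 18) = (x + 6)/(x - 6)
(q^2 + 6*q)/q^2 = (q + 6)/q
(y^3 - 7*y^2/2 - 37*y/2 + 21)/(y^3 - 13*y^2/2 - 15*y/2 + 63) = (2*y^2 + 5*y - 7)/(2*y^2 - y - 21)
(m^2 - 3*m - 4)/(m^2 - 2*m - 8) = (m + 1)/(m + 2)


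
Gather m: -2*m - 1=-2*m - 1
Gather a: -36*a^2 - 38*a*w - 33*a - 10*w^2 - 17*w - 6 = -36*a^2 + a*(-38*w - 33) - 10*w^2 - 17*w - 6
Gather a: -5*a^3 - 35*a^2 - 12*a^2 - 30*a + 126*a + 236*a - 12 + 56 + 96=-5*a^3 - 47*a^2 + 332*a + 140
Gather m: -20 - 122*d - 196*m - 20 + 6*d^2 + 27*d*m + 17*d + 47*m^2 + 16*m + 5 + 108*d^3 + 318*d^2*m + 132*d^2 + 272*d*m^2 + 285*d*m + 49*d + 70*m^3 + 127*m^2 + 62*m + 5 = 108*d^3 + 138*d^2 - 56*d + 70*m^3 + m^2*(272*d + 174) + m*(318*d^2 + 312*d - 118) - 30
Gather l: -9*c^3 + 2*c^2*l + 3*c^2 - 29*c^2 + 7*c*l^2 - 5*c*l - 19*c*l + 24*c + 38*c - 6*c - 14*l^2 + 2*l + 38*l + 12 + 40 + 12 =-9*c^3 - 26*c^2 + 56*c + l^2*(7*c - 14) + l*(2*c^2 - 24*c + 40) + 64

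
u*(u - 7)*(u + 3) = u^3 - 4*u^2 - 21*u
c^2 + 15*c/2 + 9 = (c + 3/2)*(c + 6)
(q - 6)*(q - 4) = q^2 - 10*q + 24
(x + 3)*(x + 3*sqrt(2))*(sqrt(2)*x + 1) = sqrt(2)*x^3 + 3*sqrt(2)*x^2 + 7*x^2 + 3*sqrt(2)*x + 21*x + 9*sqrt(2)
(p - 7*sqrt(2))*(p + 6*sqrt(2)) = p^2 - sqrt(2)*p - 84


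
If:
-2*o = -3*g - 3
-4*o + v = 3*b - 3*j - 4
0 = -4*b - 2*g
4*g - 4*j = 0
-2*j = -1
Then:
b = -1/4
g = 1/2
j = 1/2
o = 9/4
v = 11/4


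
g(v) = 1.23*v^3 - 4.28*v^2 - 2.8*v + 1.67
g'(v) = 3.69*v^2 - 8.56*v - 2.8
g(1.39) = -7.19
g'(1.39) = -7.57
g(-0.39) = 2.04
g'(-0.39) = 1.10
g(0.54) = -0.90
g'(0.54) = -6.35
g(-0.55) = 1.71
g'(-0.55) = 3.02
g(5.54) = 63.94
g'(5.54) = 63.03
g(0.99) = -4.10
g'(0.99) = -7.66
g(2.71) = -12.87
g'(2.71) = 1.10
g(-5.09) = -257.17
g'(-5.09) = 136.37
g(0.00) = 1.67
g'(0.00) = -2.80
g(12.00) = 1477.19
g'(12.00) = 425.84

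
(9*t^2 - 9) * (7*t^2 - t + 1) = 63*t^4 - 9*t^3 - 54*t^2 + 9*t - 9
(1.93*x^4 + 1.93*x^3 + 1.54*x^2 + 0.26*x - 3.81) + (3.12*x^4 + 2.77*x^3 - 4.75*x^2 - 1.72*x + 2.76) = 5.05*x^4 + 4.7*x^3 - 3.21*x^2 - 1.46*x - 1.05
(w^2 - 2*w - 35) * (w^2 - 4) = w^4 - 2*w^3 - 39*w^2 + 8*w + 140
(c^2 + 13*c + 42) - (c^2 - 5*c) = 18*c + 42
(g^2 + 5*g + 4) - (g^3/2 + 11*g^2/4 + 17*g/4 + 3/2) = -g^3/2 - 7*g^2/4 + 3*g/4 + 5/2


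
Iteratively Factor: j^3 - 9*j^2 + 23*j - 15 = (j - 1)*(j^2 - 8*j + 15) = (j - 5)*(j - 1)*(j - 3)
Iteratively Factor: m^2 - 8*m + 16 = (m - 4)*(m - 4)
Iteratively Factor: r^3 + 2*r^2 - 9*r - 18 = (r + 3)*(r^2 - r - 6) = (r - 3)*(r + 3)*(r + 2)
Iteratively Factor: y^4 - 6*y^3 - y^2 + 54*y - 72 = (y + 3)*(y^3 - 9*y^2 + 26*y - 24) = (y - 4)*(y + 3)*(y^2 - 5*y + 6) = (y - 4)*(y - 2)*(y + 3)*(y - 3)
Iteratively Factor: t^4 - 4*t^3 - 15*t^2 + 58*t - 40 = (t - 2)*(t^3 - 2*t^2 - 19*t + 20) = (t - 2)*(t - 1)*(t^2 - t - 20) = (t - 2)*(t - 1)*(t + 4)*(t - 5)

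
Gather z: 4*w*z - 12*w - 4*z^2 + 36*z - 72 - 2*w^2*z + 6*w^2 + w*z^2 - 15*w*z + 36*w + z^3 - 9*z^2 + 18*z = 6*w^2 + 24*w + z^3 + z^2*(w - 13) + z*(-2*w^2 - 11*w + 54) - 72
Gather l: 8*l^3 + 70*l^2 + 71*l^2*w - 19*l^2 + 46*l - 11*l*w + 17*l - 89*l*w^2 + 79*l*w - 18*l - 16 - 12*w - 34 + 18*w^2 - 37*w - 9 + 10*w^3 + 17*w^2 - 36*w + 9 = 8*l^3 + l^2*(71*w + 51) + l*(-89*w^2 + 68*w + 45) + 10*w^3 + 35*w^2 - 85*w - 50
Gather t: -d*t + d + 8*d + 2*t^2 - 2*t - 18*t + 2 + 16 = 9*d + 2*t^2 + t*(-d - 20) + 18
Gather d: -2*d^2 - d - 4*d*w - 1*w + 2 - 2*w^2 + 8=-2*d^2 + d*(-4*w - 1) - 2*w^2 - w + 10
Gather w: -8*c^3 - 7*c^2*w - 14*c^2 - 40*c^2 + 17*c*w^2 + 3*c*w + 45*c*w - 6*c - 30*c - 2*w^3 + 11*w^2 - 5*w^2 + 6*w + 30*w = -8*c^3 - 54*c^2 - 36*c - 2*w^3 + w^2*(17*c + 6) + w*(-7*c^2 + 48*c + 36)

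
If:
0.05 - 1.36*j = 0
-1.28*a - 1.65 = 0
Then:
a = -1.29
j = 0.04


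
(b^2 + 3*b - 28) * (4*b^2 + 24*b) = 4*b^4 + 36*b^3 - 40*b^2 - 672*b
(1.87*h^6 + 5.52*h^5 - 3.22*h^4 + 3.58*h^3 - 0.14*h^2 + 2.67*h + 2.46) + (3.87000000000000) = 1.87*h^6 + 5.52*h^5 - 3.22*h^4 + 3.58*h^3 - 0.14*h^2 + 2.67*h + 6.33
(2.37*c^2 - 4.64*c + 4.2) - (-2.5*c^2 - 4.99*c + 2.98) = 4.87*c^2 + 0.350000000000001*c + 1.22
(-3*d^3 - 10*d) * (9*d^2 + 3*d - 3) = -27*d^5 - 9*d^4 - 81*d^3 - 30*d^2 + 30*d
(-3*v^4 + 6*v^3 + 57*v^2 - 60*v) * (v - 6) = -3*v^5 + 24*v^4 + 21*v^3 - 402*v^2 + 360*v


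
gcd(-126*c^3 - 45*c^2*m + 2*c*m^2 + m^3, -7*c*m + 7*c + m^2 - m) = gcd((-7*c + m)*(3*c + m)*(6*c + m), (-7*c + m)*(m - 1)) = 7*c - m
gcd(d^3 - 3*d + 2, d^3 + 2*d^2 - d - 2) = d^2 + d - 2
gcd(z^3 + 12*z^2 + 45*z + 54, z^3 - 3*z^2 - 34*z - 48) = z + 3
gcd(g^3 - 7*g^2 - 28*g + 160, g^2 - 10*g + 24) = g - 4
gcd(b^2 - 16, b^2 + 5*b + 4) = b + 4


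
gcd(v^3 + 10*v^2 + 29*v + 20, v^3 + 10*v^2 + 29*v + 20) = v^3 + 10*v^2 + 29*v + 20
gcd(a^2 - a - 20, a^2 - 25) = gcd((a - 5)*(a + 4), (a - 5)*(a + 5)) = a - 5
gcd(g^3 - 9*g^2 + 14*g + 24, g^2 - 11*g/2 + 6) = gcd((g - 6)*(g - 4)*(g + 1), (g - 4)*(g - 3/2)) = g - 4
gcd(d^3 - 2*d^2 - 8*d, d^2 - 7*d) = d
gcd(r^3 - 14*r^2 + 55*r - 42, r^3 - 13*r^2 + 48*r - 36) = r^2 - 7*r + 6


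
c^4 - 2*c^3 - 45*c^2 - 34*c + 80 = (c - 8)*(c - 1)*(c + 2)*(c + 5)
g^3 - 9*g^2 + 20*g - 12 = (g - 6)*(g - 2)*(g - 1)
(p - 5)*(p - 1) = p^2 - 6*p + 5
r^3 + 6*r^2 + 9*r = r*(r + 3)^2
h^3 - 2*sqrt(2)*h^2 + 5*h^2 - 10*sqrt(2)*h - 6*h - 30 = (h + 5)*(h - 3*sqrt(2))*(h + sqrt(2))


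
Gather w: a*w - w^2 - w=-w^2 + w*(a - 1)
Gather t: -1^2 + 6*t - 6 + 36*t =42*t - 7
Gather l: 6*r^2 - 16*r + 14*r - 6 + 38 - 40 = 6*r^2 - 2*r - 8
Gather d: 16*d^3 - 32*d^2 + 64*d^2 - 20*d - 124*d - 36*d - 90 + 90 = 16*d^3 + 32*d^2 - 180*d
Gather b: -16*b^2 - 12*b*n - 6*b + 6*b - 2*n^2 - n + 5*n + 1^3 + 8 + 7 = -16*b^2 - 12*b*n - 2*n^2 + 4*n + 16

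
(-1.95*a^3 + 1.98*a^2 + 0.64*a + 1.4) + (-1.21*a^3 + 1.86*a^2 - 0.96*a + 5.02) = -3.16*a^3 + 3.84*a^2 - 0.32*a + 6.42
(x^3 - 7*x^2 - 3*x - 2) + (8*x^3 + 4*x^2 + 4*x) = 9*x^3 - 3*x^2 + x - 2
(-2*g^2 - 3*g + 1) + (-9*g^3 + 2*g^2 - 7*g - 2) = -9*g^3 - 10*g - 1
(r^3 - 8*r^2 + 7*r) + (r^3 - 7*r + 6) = 2*r^3 - 8*r^2 + 6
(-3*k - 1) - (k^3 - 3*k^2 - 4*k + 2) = -k^3 + 3*k^2 + k - 3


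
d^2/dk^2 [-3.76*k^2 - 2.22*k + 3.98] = -7.52000000000000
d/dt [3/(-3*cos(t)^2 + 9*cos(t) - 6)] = (3 - 2*cos(t))*sin(t)/(cos(t)^2 - 3*cos(t) + 2)^2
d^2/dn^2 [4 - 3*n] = 0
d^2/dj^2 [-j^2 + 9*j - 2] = -2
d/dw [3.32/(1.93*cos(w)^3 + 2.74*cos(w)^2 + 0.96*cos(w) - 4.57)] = (19.2228*cos(w)^2 + 18.1936*cos(w) + 3.1872)*sin(w)/(1.93*cos(w)^3 + 2.74*cos(w)^2 + 0.96*cos(w) - 4.57)^2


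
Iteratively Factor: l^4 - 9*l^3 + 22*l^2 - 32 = (l - 2)*(l^3 - 7*l^2 + 8*l + 16) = (l - 4)*(l - 2)*(l^2 - 3*l - 4) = (l - 4)^2*(l - 2)*(l + 1)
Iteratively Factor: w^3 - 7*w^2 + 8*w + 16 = (w + 1)*(w^2 - 8*w + 16) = (w - 4)*(w + 1)*(w - 4)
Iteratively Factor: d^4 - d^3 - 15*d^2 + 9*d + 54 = (d - 3)*(d^3 + 2*d^2 - 9*d - 18) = (d - 3)^2*(d^2 + 5*d + 6) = (d - 3)^2*(d + 3)*(d + 2)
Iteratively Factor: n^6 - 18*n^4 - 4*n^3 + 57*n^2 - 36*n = (n - 1)*(n^5 + n^4 - 17*n^3 - 21*n^2 + 36*n) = n*(n - 1)*(n^4 + n^3 - 17*n^2 - 21*n + 36) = n*(n - 1)*(n + 3)*(n^3 - 2*n^2 - 11*n + 12) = n*(n - 1)*(n + 3)^2*(n^2 - 5*n + 4) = n*(n - 1)^2*(n + 3)^2*(n - 4)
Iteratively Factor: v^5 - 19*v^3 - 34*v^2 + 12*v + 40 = (v + 2)*(v^4 - 2*v^3 - 15*v^2 - 4*v + 20) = (v - 1)*(v + 2)*(v^3 - v^2 - 16*v - 20) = (v - 1)*(v + 2)^2*(v^2 - 3*v - 10) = (v - 1)*(v + 2)^3*(v - 5)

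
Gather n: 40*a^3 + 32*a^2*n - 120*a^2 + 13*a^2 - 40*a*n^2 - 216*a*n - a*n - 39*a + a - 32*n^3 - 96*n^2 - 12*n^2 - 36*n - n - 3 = 40*a^3 - 107*a^2 - 38*a - 32*n^3 + n^2*(-40*a - 108) + n*(32*a^2 - 217*a - 37) - 3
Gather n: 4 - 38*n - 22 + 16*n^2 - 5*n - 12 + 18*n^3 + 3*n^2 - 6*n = 18*n^3 + 19*n^2 - 49*n - 30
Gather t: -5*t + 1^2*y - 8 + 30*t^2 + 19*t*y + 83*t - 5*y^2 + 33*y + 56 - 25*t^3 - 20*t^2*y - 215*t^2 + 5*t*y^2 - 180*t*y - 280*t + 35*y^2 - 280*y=-25*t^3 + t^2*(-20*y - 185) + t*(5*y^2 - 161*y - 202) + 30*y^2 - 246*y + 48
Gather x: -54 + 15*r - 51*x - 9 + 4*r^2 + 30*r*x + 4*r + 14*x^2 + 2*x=4*r^2 + 19*r + 14*x^2 + x*(30*r - 49) - 63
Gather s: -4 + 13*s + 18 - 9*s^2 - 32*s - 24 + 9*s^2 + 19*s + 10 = 0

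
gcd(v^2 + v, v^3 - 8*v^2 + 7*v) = v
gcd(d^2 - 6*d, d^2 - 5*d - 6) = d - 6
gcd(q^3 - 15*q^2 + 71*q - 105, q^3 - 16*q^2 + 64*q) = 1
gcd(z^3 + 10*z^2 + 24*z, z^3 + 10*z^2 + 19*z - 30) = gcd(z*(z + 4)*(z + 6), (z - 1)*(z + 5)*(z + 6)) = z + 6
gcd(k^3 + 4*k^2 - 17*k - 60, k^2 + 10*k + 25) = k + 5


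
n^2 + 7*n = n*(n + 7)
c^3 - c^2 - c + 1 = (c - 1)^2*(c + 1)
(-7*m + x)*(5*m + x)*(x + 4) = -35*m^2*x - 140*m^2 - 2*m*x^2 - 8*m*x + x^3 + 4*x^2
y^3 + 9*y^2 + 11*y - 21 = (y - 1)*(y + 3)*(y + 7)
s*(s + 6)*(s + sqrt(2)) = s^3 + sqrt(2)*s^2 + 6*s^2 + 6*sqrt(2)*s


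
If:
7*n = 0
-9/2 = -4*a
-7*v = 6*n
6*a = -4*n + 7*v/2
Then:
No Solution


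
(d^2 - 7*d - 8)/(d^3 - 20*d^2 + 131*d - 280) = (d + 1)/(d^2 - 12*d + 35)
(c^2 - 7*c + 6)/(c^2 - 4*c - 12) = (c - 1)/(c + 2)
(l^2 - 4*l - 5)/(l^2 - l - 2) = (l - 5)/(l - 2)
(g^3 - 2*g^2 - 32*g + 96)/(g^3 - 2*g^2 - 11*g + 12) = (g^2 + 2*g - 24)/(g^2 + 2*g - 3)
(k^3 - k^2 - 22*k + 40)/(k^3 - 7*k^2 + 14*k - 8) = (k + 5)/(k - 1)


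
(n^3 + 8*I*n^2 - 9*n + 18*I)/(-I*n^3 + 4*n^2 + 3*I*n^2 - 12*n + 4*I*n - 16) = (I*n^3 - 8*n^2 - 9*I*n - 18)/(n^3 + n^2*(-3 + 4*I) + n*(-4 - 12*I) - 16*I)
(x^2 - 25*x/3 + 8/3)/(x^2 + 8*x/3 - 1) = (x - 8)/(x + 3)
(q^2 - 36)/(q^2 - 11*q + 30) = (q + 6)/(q - 5)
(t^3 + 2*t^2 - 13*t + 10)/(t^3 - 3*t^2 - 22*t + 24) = (t^2 + 3*t - 10)/(t^2 - 2*t - 24)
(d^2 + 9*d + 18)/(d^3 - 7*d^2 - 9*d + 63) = (d + 6)/(d^2 - 10*d + 21)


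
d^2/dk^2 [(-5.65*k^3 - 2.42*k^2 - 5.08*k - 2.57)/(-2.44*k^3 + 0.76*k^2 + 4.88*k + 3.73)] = (49.770144*k^6 + 585.119808*k^5 + 917.040816*k^4 + 578.060184*k^3 + 956.006784*k^2 + 582.772806*k - 9.76280399999999)/(14.526784*k^9 - 13.574208*k^8 - 82.932672*k^7 - 12.762928*k^6 + 207.366816*k^5 + 205.72296*k^4 - 97.374788*k^3 - 298.204548*k^2 - 203.684856*k - 51.895117)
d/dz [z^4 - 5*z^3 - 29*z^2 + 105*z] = 4*z^3 - 15*z^2 - 58*z + 105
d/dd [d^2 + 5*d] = 2*d + 5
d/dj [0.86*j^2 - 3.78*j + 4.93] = 1.72*j - 3.78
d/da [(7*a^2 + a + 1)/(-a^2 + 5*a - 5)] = 2*(18*a^2 - 34*a - 5)/(a^4 - 10*a^3 + 35*a^2 - 50*a + 25)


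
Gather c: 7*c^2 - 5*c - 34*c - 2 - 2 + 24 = 7*c^2 - 39*c + 20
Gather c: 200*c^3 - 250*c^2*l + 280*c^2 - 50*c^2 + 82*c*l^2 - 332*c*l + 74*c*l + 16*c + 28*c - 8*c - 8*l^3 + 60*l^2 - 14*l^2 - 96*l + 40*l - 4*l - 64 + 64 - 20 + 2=200*c^3 + c^2*(230 - 250*l) + c*(82*l^2 - 258*l + 36) - 8*l^3 + 46*l^2 - 60*l - 18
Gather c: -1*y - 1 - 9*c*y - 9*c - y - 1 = c*(-9*y - 9) - 2*y - 2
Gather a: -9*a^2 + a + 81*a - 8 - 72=-9*a^2 + 82*a - 80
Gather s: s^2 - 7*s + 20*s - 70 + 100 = s^2 + 13*s + 30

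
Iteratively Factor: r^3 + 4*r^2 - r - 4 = (r + 1)*(r^2 + 3*r - 4) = (r + 1)*(r + 4)*(r - 1)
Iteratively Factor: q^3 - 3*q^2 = (q)*(q^2 - 3*q) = q*(q - 3)*(q)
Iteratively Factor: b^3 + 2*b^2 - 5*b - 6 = (b + 3)*(b^2 - b - 2) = (b + 1)*(b + 3)*(b - 2)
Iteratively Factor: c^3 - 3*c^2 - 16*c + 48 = (c - 4)*(c^2 + c - 12) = (c - 4)*(c - 3)*(c + 4)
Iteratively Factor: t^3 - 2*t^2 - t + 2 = (t - 1)*(t^2 - t - 2) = (t - 2)*(t - 1)*(t + 1)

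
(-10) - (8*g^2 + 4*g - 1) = -8*g^2 - 4*g - 9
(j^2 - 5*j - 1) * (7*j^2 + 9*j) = 7*j^4 - 26*j^3 - 52*j^2 - 9*j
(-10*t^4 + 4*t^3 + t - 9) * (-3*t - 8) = 30*t^5 + 68*t^4 - 32*t^3 - 3*t^2 + 19*t + 72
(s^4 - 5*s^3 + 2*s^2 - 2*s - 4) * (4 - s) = -s^5 + 9*s^4 - 22*s^3 + 10*s^2 - 4*s - 16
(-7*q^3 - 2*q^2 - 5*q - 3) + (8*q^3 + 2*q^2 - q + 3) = q^3 - 6*q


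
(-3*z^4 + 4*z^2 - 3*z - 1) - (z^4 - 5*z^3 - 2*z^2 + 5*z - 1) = -4*z^4 + 5*z^3 + 6*z^2 - 8*z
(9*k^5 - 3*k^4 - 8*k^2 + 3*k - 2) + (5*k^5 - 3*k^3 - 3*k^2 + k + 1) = 14*k^5 - 3*k^4 - 3*k^3 - 11*k^2 + 4*k - 1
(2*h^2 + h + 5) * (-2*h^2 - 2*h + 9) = -4*h^4 - 6*h^3 + 6*h^2 - h + 45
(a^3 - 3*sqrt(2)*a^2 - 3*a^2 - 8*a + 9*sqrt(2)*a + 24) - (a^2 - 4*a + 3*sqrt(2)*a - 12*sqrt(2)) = a^3 - 3*sqrt(2)*a^2 - 4*a^2 - 4*a + 6*sqrt(2)*a + 12*sqrt(2) + 24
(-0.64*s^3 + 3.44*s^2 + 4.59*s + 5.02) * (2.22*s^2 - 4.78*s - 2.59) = -1.4208*s^5 + 10.696*s^4 - 4.5958*s^3 - 19.7054*s^2 - 35.8837*s - 13.0018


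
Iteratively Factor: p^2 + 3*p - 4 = (p + 4)*(p - 1)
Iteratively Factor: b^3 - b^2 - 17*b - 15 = (b - 5)*(b^2 + 4*b + 3) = (b - 5)*(b + 3)*(b + 1)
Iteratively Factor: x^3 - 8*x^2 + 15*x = (x - 3)*(x^2 - 5*x) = x*(x - 3)*(x - 5)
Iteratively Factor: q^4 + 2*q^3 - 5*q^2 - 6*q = (q + 3)*(q^3 - q^2 - 2*q) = (q + 1)*(q + 3)*(q^2 - 2*q) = (q - 2)*(q + 1)*(q + 3)*(q)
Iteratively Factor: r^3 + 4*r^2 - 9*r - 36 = (r - 3)*(r^2 + 7*r + 12) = (r - 3)*(r + 3)*(r + 4)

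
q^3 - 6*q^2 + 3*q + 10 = (q - 5)*(q - 2)*(q + 1)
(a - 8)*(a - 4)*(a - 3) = a^3 - 15*a^2 + 68*a - 96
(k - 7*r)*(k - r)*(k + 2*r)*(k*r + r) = k^4*r - 6*k^3*r^2 + k^3*r - 9*k^2*r^3 - 6*k^2*r^2 + 14*k*r^4 - 9*k*r^3 + 14*r^4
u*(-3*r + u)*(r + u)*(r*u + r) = -3*r^3*u^2 - 3*r^3*u - 2*r^2*u^3 - 2*r^2*u^2 + r*u^4 + r*u^3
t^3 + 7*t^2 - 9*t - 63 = (t - 3)*(t + 3)*(t + 7)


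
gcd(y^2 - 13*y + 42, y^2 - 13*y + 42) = y^2 - 13*y + 42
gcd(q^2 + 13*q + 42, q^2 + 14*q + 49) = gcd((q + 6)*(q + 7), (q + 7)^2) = q + 7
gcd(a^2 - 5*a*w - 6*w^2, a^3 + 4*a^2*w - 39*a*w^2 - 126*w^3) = -a + 6*w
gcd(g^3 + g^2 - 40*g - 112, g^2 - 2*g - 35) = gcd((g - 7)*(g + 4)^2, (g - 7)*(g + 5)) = g - 7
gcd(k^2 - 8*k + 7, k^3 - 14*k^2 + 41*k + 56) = k - 7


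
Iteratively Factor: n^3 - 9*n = (n + 3)*(n^2 - 3*n) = (n - 3)*(n + 3)*(n)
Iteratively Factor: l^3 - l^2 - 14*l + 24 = (l + 4)*(l^2 - 5*l + 6) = (l - 3)*(l + 4)*(l - 2)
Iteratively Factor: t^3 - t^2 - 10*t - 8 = (t + 1)*(t^2 - 2*t - 8) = (t + 1)*(t + 2)*(t - 4)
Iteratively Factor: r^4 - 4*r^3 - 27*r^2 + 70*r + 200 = (r + 2)*(r^3 - 6*r^2 - 15*r + 100) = (r - 5)*(r + 2)*(r^2 - r - 20) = (r - 5)*(r + 2)*(r + 4)*(r - 5)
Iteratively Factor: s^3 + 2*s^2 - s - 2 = (s + 2)*(s^2 - 1) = (s - 1)*(s + 2)*(s + 1)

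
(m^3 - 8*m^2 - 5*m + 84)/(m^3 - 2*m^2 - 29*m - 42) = (m - 4)/(m + 2)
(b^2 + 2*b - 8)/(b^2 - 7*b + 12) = (b^2 + 2*b - 8)/(b^2 - 7*b + 12)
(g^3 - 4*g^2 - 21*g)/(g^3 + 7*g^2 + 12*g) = (g - 7)/(g + 4)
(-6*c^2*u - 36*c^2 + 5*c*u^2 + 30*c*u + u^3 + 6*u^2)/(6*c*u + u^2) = -c - 6*c/u + u + 6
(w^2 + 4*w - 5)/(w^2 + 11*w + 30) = (w - 1)/(w + 6)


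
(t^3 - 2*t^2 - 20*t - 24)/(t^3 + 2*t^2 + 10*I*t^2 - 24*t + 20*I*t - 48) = (t^2 - 4*t - 12)/(t^2 + 10*I*t - 24)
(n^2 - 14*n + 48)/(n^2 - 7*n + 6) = (n - 8)/(n - 1)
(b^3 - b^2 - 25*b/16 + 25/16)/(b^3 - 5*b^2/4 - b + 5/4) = (b + 5/4)/(b + 1)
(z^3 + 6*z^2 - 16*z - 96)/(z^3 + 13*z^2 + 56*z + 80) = (z^2 + 2*z - 24)/(z^2 + 9*z + 20)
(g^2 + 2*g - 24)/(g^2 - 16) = (g + 6)/(g + 4)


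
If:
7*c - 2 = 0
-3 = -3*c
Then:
No Solution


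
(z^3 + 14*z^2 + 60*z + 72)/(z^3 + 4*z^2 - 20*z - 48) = (z + 6)/(z - 4)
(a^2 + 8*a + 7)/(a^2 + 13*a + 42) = (a + 1)/(a + 6)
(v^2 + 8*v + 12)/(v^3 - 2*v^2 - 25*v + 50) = (v^2 + 8*v + 12)/(v^3 - 2*v^2 - 25*v + 50)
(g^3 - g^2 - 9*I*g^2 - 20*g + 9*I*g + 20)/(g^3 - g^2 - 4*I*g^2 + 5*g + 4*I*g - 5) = (g - 4*I)/(g + I)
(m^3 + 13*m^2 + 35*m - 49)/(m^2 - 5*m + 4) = (m^2 + 14*m + 49)/(m - 4)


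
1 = 1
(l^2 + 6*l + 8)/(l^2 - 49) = (l^2 + 6*l + 8)/(l^2 - 49)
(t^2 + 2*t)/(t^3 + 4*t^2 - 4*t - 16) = t/(t^2 + 2*t - 8)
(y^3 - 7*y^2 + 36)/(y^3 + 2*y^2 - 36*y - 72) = (y - 3)/(y + 6)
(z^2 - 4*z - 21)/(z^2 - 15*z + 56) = (z + 3)/(z - 8)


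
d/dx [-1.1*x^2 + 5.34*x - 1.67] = 5.34 - 2.2*x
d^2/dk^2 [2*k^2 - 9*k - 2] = 4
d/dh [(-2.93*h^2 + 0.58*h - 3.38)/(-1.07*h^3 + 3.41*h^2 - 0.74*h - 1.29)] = (-3.1351*h^4 + 1.2412*h^3 - 10.6594*h^2 + 30.611*h - 3.2494)/(1.1449*h^6 - 7.2974*h^5 + 13.2117*h^4 - 2.2862*h^3 - 8.2502*h^2 + 1.9092*h + 1.6641)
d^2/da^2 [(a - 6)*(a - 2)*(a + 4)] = 6*a - 8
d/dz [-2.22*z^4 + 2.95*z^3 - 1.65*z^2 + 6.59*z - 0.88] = -8.88*z^3 + 8.85*z^2 - 3.3*z + 6.59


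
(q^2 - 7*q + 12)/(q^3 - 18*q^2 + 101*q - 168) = (q - 4)/(q^2 - 15*q + 56)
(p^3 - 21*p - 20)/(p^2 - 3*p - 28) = (p^2 - 4*p - 5)/(p - 7)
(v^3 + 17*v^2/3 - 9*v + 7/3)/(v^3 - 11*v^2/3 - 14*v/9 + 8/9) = 3*(v^2 + 6*v - 7)/(3*v^2 - 10*v - 8)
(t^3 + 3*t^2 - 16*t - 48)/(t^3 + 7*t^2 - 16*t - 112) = (t + 3)/(t + 7)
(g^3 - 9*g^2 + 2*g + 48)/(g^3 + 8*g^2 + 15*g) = (g^3 - 9*g^2 + 2*g + 48)/(g*(g^2 + 8*g + 15))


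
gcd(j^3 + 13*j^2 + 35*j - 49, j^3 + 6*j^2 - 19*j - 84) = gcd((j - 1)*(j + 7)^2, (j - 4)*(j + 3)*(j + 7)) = j + 7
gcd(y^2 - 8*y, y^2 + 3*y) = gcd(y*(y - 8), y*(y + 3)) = y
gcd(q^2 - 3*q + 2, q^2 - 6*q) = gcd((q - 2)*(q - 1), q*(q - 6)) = 1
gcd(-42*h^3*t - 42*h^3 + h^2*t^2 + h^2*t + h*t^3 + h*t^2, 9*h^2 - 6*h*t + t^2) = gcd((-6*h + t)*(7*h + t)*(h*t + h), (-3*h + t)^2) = 1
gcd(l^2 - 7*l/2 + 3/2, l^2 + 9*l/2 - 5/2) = l - 1/2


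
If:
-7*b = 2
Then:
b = -2/7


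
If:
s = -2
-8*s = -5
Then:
No Solution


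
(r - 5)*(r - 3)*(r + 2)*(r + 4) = r^4 - 2*r^3 - 25*r^2 + 26*r + 120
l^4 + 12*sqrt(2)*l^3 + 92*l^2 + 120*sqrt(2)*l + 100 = (l + sqrt(2))^2*(l + 5*sqrt(2))^2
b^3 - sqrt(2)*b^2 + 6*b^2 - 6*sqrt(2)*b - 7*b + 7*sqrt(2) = (b - 1)*(b + 7)*(b - sqrt(2))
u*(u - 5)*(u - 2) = u^3 - 7*u^2 + 10*u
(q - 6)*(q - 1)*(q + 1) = q^3 - 6*q^2 - q + 6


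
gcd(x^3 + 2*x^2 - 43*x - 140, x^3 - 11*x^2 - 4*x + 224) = x^2 - 3*x - 28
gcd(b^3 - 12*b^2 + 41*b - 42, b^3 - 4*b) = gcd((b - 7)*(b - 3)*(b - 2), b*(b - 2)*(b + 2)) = b - 2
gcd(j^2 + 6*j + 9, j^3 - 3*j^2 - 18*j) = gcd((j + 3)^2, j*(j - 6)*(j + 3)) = j + 3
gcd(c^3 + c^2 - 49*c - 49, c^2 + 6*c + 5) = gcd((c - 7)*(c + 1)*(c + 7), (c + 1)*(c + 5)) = c + 1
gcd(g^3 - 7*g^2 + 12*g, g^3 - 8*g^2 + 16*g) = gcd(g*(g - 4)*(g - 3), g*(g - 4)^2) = g^2 - 4*g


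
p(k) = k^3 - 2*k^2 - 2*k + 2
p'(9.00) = 205.00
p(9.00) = 551.00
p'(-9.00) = 277.00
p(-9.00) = -871.00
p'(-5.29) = 103.11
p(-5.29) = -191.42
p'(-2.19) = 21.15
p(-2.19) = -13.72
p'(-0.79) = 3.03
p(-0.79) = 1.84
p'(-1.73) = 13.90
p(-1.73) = -5.70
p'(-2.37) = 24.33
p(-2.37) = -17.81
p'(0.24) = -2.79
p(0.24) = 1.42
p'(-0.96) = 4.60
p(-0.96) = 1.19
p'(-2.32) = 23.43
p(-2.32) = -16.61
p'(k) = 3*k^2 - 4*k - 2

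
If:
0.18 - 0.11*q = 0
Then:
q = 1.64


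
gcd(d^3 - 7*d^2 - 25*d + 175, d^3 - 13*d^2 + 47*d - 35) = d^2 - 12*d + 35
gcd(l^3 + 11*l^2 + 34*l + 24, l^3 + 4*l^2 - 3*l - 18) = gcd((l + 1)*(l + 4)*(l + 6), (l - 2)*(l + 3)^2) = 1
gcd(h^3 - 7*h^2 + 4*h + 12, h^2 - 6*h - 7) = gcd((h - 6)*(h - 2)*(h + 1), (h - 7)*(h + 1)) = h + 1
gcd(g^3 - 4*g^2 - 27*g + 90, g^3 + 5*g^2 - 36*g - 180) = g^2 - g - 30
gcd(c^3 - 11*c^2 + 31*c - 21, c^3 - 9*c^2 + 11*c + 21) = c^2 - 10*c + 21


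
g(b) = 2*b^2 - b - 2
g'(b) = 4*b - 1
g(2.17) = 5.25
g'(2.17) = 7.68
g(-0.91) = 0.57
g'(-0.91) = -4.64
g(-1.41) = 3.39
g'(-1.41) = -6.64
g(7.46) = 101.84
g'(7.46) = 28.84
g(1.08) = -0.75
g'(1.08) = 3.32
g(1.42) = 0.61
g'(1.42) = 4.68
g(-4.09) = 35.55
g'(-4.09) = -17.36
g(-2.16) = 9.49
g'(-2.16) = -9.64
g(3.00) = 13.00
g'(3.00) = 11.00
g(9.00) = 151.00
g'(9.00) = 35.00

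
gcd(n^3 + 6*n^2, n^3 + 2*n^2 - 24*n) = n^2 + 6*n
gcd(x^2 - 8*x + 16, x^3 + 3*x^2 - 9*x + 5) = 1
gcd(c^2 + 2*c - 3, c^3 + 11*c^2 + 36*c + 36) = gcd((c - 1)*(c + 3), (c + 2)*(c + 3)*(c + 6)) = c + 3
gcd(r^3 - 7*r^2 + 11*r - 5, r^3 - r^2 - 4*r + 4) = r - 1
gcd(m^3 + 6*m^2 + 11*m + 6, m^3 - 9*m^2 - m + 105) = m + 3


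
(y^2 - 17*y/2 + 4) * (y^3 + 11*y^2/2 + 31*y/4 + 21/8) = y^5 - 3*y^4 - 35*y^3 - 165*y^2/4 + 139*y/16 + 21/2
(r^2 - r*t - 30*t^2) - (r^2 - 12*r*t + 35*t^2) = 11*r*t - 65*t^2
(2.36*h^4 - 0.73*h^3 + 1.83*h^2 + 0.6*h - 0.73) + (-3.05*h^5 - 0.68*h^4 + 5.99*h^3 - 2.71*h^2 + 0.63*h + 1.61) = -3.05*h^5 + 1.68*h^4 + 5.26*h^3 - 0.88*h^2 + 1.23*h + 0.88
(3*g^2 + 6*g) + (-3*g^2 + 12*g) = 18*g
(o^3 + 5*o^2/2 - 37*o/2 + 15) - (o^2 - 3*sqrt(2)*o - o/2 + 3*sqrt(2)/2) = o^3 + 3*o^2/2 - 18*o + 3*sqrt(2)*o - 3*sqrt(2)/2 + 15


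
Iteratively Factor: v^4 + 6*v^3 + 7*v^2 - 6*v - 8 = (v + 2)*(v^3 + 4*v^2 - v - 4) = (v + 1)*(v + 2)*(v^2 + 3*v - 4) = (v - 1)*(v + 1)*(v + 2)*(v + 4)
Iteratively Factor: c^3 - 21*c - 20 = (c + 4)*(c^2 - 4*c - 5) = (c - 5)*(c + 4)*(c + 1)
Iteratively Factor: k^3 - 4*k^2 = (k)*(k^2 - 4*k) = k^2*(k - 4)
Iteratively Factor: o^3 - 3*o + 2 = (o - 1)*(o^2 + o - 2) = (o - 1)^2*(o + 2)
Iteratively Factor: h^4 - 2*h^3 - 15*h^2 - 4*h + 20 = (h - 1)*(h^3 - h^2 - 16*h - 20) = (h - 5)*(h - 1)*(h^2 + 4*h + 4) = (h - 5)*(h - 1)*(h + 2)*(h + 2)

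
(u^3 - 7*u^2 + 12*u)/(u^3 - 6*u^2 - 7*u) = (-u^2 + 7*u - 12)/(-u^2 + 6*u + 7)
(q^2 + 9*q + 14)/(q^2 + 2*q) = (q + 7)/q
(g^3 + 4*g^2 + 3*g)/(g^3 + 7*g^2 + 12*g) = (g + 1)/(g + 4)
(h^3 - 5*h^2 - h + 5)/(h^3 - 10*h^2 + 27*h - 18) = (h^2 - 4*h - 5)/(h^2 - 9*h + 18)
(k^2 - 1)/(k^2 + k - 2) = (k + 1)/(k + 2)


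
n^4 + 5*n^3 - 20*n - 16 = (n - 2)*(n + 1)*(n + 2)*(n + 4)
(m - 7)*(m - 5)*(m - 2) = m^3 - 14*m^2 + 59*m - 70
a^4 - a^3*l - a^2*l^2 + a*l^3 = a*(a - l)^2*(a + l)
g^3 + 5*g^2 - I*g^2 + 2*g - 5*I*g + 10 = (g + 5)*(g - 2*I)*(g + I)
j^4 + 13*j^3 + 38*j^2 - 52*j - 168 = (j - 2)*(j + 2)*(j + 6)*(j + 7)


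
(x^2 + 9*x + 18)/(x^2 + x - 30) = (x + 3)/(x - 5)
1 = 1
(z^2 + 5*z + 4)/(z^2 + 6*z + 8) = (z + 1)/(z + 2)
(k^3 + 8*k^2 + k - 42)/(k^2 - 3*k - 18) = (k^2 + 5*k - 14)/(k - 6)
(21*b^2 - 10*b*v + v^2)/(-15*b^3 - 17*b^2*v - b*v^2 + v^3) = (-21*b^2 + 10*b*v - v^2)/(15*b^3 + 17*b^2*v + b*v^2 - v^3)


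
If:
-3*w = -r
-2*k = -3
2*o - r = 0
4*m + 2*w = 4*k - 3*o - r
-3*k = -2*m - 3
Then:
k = 3/2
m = 3/4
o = 9/19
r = 18/19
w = 6/19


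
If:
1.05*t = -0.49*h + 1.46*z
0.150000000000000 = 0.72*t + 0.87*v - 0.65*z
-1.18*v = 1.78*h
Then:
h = 0.213023922629697*z - 0.0909988278117095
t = 1.29106502658233*z + 0.0424661196454645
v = 0.137269418224443 - 0.321341171424459*z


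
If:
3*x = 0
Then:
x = 0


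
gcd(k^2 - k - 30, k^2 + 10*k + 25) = k + 5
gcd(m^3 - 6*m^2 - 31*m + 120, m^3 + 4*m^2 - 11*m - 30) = m^2 + 2*m - 15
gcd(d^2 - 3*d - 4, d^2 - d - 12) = d - 4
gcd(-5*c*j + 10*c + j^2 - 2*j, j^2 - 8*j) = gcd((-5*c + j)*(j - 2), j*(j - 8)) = 1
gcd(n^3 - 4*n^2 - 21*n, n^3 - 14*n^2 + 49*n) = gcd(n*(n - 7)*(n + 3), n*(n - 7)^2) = n^2 - 7*n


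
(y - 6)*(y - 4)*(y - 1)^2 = y^4 - 12*y^3 + 45*y^2 - 58*y + 24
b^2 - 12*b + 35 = (b - 7)*(b - 5)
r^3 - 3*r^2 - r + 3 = (r - 3)*(r - 1)*(r + 1)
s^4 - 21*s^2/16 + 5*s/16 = s*(s - 1)*(s - 1/4)*(s + 5/4)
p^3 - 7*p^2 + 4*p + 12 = (p - 6)*(p - 2)*(p + 1)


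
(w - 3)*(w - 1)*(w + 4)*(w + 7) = w^4 + 7*w^3 - 13*w^2 - 79*w + 84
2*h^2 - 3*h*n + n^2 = (-2*h + n)*(-h + n)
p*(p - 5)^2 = p^3 - 10*p^2 + 25*p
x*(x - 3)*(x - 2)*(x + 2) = x^4 - 3*x^3 - 4*x^2 + 12*x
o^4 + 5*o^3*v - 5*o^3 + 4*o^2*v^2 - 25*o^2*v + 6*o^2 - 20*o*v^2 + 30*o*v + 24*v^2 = (o - 3)*(o - 2)*(o + v)*(o + 4*v)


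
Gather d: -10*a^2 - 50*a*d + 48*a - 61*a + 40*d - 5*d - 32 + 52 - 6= -10*a^2 - 13*a + d*(35 - 50*a) + 14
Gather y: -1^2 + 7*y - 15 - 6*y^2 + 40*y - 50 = -6*y^2 + 47*y - 66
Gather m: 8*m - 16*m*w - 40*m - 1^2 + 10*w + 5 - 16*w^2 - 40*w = m*(-16*w - 32) - 16*w^2 - 30*w + 4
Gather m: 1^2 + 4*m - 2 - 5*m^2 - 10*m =-5*m^2 - 6*m - 1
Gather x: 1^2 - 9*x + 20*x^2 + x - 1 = 20*x^2 - 8*x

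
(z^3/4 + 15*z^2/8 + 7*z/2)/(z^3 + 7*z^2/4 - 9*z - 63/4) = z*(2*z^2 + 15*z + 28)/(2*(4*z^3 + 7*z^2 - 36*z - 63))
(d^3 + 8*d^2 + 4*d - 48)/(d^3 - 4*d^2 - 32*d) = (d^2 + 4*d - 12)/(d*(d - 8))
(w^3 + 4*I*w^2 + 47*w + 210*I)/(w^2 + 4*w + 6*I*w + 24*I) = (w^2 - 2*I*w + 35)/(w + 4)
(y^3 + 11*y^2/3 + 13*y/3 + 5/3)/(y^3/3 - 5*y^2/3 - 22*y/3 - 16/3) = (3*y^2 + 8*y + 5)/(y^2 - 6*y - 16)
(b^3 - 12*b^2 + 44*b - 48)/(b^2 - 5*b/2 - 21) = 2*(b^2 - 6*b + 8)/(2*b + 7)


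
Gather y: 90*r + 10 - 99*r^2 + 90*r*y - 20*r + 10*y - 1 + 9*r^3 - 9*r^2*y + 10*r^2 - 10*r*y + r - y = 9*r^3 - 89*r^2 + 71*r + y*(-9*r^2 + 80*r + 9) + 9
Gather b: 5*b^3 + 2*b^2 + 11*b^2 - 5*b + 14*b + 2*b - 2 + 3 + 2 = 5*b^3 + 13*b^2 + 11*b + 3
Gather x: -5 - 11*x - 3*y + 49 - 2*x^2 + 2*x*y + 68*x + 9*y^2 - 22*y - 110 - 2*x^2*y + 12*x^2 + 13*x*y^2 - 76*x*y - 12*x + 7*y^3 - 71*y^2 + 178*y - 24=x^2*(10 - 2*y) + x*(13*y^2 - 74*y + 45) + 7*y^3 - 62*y^2 + 153*y - 90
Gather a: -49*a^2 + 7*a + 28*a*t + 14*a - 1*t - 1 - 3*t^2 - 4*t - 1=-49*a^2 + a*(28*t + 21) - 3*t^2 - 5*t - 2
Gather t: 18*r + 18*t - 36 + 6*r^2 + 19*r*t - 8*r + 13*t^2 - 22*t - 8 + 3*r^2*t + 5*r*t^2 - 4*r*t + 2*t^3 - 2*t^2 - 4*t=6*r^2 + 10*r + 2*t^3 + t^2*(5*r + 11) + t*(3*r^2 + 15*r - 8) - 44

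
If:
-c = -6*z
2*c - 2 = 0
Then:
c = 1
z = 1/6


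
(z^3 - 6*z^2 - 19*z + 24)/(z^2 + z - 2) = (z^2 - 5*z - 24)/(z + 2)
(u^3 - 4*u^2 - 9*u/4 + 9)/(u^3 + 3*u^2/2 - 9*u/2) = (u^2 - 5*u/2 - 6)/(u*(u + 3))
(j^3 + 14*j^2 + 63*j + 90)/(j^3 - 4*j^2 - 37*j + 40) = (j^2 + 9*j + 18)/(j^2 - 9*j + 8)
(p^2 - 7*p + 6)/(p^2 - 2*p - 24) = (p - 1)/(p + 4)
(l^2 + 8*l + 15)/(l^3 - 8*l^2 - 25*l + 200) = (l + 3)/(l^2 - 13*l + 40)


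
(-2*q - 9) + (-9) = -2*q - 18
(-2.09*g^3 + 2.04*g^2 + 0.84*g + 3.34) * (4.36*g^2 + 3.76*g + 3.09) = -9.1124*g^5 + 1.036*g^4 + 4.8747*g^3 + 24.0244*g^2 + 15.154*g + 10.3206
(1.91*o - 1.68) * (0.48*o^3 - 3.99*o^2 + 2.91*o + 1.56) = 0.9168*o^4 - 8.4273*o^3 + 12.2613*o^2 - 1.9092*o - 2.6208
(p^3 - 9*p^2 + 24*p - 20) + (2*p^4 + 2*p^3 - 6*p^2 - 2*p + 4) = 2*p^4 + 3*p^3 - 15*p^2 + 22*p - 16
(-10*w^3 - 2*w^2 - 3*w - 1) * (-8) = 80*w^3 + 16*w^2 + 24*w + 8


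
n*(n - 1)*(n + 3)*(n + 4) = n^4 + 6*n^3 + 5*n^2 - 12*n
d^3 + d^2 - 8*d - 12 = (d - 3)*(d + 2)^2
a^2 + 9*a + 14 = (a + 2)*(a + 7)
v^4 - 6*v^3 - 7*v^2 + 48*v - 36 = (v - 6)*(v - 2)*(v - 1)*(v + 3)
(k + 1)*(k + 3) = k^2 + 4*k + 3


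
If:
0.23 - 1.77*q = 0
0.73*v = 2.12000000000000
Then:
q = 0.13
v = 2.90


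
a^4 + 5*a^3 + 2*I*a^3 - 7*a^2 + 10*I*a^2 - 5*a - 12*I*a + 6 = (a - 1)*(a + 6)*(a + I)^2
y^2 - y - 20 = (y - 5)*(y + 4)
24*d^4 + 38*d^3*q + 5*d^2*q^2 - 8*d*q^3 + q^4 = (-6*d + q)*(-4*d + q)*(d + q)^2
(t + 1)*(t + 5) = t^2 + 6*t + 5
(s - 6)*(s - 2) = s^2 - 8*s + 12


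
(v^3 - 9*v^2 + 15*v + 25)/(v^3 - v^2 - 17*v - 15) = (v - 5)/(v + 3)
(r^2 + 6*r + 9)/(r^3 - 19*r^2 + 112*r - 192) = (r^2 + 6*r + 9)/(r^3 - 19*r^2 + 112*r - 192)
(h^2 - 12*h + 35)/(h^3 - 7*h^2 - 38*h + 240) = (h - 7)/(h^2 - 2*h - 48)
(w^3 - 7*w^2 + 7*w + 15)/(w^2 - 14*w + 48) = (w^3 - 7*w^2 + 7*w + 15)/(w^2 - 14*w + 48)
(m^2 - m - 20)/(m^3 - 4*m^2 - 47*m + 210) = (m + 4)/(m^2 + m - 42)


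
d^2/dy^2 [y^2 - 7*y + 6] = 2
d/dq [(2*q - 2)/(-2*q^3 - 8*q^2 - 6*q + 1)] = 2*(4*q^3 + 2*q^2 - 16*q - 5)/(4*q^6 + 32*q^5 + 88*q^4 + 92*q^3 + 20*q^2 - 12*q + 1)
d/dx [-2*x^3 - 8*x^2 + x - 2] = -6*x^2 - 16*x + 1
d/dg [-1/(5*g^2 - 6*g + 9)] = 2*(5*g - 3)/(5*g^2 - 6*g + 9)^2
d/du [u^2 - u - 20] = 2*u - 1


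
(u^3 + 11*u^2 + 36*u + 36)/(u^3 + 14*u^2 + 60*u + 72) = (u + 3)/(u + 6)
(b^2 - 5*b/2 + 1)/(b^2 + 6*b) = (b^2 - 5*b/2 + 1)/(b*(b + 6))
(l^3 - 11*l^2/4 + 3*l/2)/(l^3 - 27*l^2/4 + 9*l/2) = (l - 2)/(l - 6)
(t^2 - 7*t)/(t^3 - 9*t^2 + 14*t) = 1/(t - 2)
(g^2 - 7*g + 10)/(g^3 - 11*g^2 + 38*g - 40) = 1/(g - 4)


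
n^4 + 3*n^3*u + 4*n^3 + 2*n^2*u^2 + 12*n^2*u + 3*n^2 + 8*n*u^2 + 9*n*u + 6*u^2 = (n + 1)*(n + 3)*(n + u)*(n + 2*u)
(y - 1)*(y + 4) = y^2 + 3*y - 4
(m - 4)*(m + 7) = m^2 + 3*m - 28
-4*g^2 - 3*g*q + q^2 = (-4*g + q)*(g + q)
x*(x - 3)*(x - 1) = x^3 - 4*x^2 + 3*x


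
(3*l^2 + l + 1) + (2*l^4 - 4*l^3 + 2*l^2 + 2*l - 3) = 2*l^4 - 4*l^3 + 5*l^2 + 3*l - 2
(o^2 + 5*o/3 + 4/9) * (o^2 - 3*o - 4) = o^4 - 4*o^3/3 - 77*o^2/9 - 8*o - 16/9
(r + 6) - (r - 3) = 9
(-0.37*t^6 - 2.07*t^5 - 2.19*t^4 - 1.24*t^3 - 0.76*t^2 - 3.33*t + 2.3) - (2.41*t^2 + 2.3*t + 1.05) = -0.37*t^6 - 2.07*t^5 - 2.19*t^4 - 1.24*t^3 - 3.17*t^2 - 5.63*t + 1.25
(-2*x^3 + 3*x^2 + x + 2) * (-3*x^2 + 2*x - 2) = 6*x^5 - 13*x^4 + 7*x^3 - 10*x^2 + 2*x - 4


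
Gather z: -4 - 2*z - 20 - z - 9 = -3*z - 33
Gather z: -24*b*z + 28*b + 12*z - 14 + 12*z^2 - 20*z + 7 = 28*b + 12*z^2 + z*(-24*b - 8) - 7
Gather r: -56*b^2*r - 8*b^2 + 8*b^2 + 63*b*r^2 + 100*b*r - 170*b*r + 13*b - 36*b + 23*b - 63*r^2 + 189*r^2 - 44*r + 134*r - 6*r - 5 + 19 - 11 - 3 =r^2*(63*b + 126) + r*(-56*b^2 - 70*b + 84)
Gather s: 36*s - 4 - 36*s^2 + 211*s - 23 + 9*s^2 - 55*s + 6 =-27*s^2 + 192*s - 21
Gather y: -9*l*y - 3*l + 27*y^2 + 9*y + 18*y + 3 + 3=-3*l + 27*y^2 + y*(27 - 9*l) + 6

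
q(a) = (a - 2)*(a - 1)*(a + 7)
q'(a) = (a - 2)*(a - 1) + (a - 2)*(a + 7) + (a - 1)*(a + 7)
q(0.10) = 12.14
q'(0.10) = -18.17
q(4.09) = 71.62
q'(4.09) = 63.90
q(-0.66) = 27.99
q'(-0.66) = -22.97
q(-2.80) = 76.61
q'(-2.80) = -17.88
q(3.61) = 44.58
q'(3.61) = 48.98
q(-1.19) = 40.59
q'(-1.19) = -24.27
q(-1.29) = 43.02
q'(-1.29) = -24.33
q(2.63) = 9.89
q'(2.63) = 22.79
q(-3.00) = 80.00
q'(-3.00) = -16.00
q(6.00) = 260.00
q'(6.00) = 137.00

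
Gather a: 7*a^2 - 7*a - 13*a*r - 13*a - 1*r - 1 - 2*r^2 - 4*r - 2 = 7*a^2 + a*(-13*r - 20) - 2*r^2 - 5*r - 3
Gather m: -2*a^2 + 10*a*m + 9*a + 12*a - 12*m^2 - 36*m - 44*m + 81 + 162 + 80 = -2*a^2 + 21*a - 12*m^2 + m*(10*a - 80) + 323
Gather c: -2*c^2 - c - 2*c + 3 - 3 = -2*c^2 - 3*c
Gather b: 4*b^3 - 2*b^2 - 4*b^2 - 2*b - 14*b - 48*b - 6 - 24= 4*b^3 - 6*b^2 - 64*b - 30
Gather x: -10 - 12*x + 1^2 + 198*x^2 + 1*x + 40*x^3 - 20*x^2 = 40*x^3 + 178*x^2 - 11*x - 9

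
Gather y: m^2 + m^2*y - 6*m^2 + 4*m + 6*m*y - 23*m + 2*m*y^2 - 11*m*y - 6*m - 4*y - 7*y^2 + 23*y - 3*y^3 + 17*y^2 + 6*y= -5*m^2 - 25*m - 3*y^3 + y^2*(2*m + 10) + y*(m^2 - 5*m + 25)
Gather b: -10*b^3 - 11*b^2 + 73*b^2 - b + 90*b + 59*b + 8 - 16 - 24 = -10*b^3 + 62*b^2 + 148*b - 32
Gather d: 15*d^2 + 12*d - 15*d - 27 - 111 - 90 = 15*d^2 - 3*d - 228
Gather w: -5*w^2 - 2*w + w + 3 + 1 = -5*w^2 - w + 4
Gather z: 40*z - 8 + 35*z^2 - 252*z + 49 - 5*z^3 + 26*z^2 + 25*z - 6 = -5*z^3 + 61*z^2 - 187*z + 35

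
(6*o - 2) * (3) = 18*o - 6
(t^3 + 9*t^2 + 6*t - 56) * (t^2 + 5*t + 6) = t^5 + 14*t^4 + 57*t^3 + 28*t^2 - 244*t - 336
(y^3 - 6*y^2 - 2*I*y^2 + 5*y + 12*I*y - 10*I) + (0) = y^3 - 6*y^2 - 2*I*y^2 + 5*y + 12*I*y - 10*I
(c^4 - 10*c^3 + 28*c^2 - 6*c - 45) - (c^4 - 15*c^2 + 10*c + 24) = -10*c^3 + 43*c^2 - 16*c - 69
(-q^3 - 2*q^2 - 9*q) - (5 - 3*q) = -q^3 - 2*q^2 - 6*q - 5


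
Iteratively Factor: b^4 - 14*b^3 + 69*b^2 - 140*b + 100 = (b - 2)*(b^3 - 12*b^2 + 45*b - 50) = (b - 5)*(b - 2)*(b^2 - 7*b + 10) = (b - 5)^2*(b - 2)*(b - 2)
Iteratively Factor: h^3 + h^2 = (h + 1)*(h^2) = h*(h + 1)*(h)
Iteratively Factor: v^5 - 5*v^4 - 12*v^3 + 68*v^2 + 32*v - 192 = (v - 4)*(v^4 - v^3 - 16*v^2 + 4*v + 48) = (v - 4)*(v + 2)*(v^3 - 3*v^2 - 10*v + 24) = (v - 4)*(v - 2)*(v + 2)*(v^2 - v - 12) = (v - 4)*(v - 2)*(v + 2)*(v + 3)*(v - 4)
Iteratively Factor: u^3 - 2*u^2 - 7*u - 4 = (u + 1)*(u^2 - 3*u - 4) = (u - 4)*(u + 1)*(u + 1)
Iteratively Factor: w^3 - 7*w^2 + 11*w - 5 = (w - 5)*(w^2 - 2*w + 1) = (w - 5)*(w - 1)*(w - 1)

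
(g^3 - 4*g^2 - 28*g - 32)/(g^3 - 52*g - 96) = (g + 2)/(g + 6)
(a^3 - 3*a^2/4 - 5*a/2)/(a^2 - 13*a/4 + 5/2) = a*(4*a + 5)/(4*a - 5)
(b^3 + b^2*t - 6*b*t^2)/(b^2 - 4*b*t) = (b^2 + b*t - 6*t^2)/(b - 4*t)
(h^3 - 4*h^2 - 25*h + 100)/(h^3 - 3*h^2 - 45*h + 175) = (h^2 + h - 20)/(h^2 + 2*h - 35)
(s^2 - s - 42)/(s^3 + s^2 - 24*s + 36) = (s - 7)/(s^2 - 5*s + 6)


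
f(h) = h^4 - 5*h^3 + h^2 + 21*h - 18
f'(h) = 4*h^3 - 15*h^2 + 2*h + 21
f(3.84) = 11.70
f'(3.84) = 33.99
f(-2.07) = 5.52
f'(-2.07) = -82.89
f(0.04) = -17.16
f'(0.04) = 21.06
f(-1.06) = -31.92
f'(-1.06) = -2.74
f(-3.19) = 191.05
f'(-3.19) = -267.87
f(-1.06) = -31.92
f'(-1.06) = -2.74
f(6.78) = 725.11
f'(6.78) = 591.70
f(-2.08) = 6.36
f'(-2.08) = -84.05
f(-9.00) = 10080.00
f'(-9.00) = -4128.00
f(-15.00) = 67392.00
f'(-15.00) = -16884.00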